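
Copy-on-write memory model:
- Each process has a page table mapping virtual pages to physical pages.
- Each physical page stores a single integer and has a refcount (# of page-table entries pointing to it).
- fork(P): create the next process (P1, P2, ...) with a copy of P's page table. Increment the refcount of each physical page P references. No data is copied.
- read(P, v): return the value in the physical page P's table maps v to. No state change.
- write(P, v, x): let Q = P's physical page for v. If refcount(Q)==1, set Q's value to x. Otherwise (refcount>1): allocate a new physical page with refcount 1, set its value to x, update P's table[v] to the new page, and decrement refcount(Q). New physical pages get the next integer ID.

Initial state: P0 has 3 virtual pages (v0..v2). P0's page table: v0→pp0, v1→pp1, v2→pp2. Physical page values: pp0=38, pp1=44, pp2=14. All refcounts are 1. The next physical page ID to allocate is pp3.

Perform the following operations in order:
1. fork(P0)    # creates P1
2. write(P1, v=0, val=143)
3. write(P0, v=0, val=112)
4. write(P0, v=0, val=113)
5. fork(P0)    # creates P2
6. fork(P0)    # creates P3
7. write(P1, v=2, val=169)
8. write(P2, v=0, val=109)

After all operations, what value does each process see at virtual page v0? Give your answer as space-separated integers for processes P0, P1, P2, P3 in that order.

Op 1: fork(P0) -> P1. 3 ppages; refcounts: pp0:2 pp1:2 pp2:2
Op 2: write(P1, v0, 143). refcount(pp0)=2>1 -> COPY to pp3. 4 ppages; refcounts: pp0:1 pp1:2 pp2:2 pp3:1
Op 3: write(P0, v0, 112). refcount(pp0)=1 -> write in place. 4 ppages; refcounts: pp0:1 pp1:2 pp2:2 pp3:1
Op 4: write(P0, v0, 113). refcount(pp0)=1 -> write in place. 4 ppages; refcounts: pp0:1 pp1:2 pp2:2 pp3:1
Op 5: fork(P0) -> P2. 4 ppages; refcounts: pp0:2 pp1:3 pp2:3 pp3:1
Op 6: fork(P0) -> P3. 4 ppages; refcounts: pp0:3 pp1:4 pp2:4 pp3:1
Op 7: write(P1, v2, 169). refcount(pp2)=4>1 -> COPY to pp4. 5 ppages; refcounts: pp0:3 pp1:4 pp2:3 pp3:1 pp4:1
Op 8: write(P2, v0, 109). refcount(pp0)=3>1 -> COPY to pp5. 6 ppages; refcounts: pp0:2 pp1:4 pp2:3 pp3:1 pp4:1 pp5:1
P0: v0 -> pp0 = 113
P1: v0 -> pp3 = 143
P2: v0 -> pp5 = 109
P3: v0 -> pp0 = 113

Answer: 113 143 109 113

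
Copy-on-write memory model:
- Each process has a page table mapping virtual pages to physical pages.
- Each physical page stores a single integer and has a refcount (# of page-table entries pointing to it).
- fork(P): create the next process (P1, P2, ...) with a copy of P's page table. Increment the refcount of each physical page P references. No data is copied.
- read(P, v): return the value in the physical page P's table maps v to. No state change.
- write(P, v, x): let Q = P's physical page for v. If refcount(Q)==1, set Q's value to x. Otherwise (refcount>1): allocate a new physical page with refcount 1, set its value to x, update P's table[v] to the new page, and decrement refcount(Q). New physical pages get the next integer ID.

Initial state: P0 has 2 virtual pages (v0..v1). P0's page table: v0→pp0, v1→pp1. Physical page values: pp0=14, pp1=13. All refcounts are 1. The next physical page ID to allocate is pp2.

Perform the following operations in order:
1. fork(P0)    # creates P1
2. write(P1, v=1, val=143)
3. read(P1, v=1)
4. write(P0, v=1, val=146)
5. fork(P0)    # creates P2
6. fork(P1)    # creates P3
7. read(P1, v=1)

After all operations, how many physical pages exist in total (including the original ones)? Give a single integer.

Answer: 3

Derivation:
Op 1: fork(P0) -> P1. 2 ppages; refcounts: pp0:2 pp1:2
Op 2: write(P1, v1, 143). refcount(pp1)=2>1 -> COPY to pp2. 3 ppages; refcounts: pp0:2 pp1:1 pp2:1
Op 3: read(P1, v1) -> 143. No state change.
Op 4: write(P0, v1, 146). refcount(pp1)=1 -> write in place. 3 ppages; refcounts: pp0:2 pp1:1 pp2:1
Op 5: fork(P0) -> P2. 3 ppages; refcounts: pp0:3 pp1:2 pp2:1
Op 6: fork(P1) -> P3. 3 ppages; refcounts: pp0:4 pp1:2 pp2:2
Op 7: read(P1, v1) -> 143. No state change.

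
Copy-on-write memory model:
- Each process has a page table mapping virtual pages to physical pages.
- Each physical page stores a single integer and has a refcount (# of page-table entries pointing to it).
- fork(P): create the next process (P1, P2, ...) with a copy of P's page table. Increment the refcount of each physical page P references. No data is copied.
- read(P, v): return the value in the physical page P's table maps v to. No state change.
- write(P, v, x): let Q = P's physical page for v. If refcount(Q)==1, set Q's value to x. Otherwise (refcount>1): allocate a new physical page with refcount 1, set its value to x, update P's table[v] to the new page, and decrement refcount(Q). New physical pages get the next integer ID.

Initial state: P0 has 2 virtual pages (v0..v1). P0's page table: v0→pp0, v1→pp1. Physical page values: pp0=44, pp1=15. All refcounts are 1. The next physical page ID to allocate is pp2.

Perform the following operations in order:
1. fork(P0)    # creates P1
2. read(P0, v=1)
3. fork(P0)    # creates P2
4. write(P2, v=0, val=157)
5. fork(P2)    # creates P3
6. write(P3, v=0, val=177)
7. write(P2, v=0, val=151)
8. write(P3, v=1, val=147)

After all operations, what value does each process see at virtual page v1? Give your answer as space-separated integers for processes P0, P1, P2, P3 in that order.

Answer: 15 15 15 147

Derivation:
Op 1: fork(P0) -> P1. 2 ppages; refcounts: pp0:2 pp1:2
Op 2: read(P0, v1) -> 15. No state change.
Op 3: fork(P0) -> P2. 2 ppages; refcounts: pp0:3 pp1:3
Op 4: write(P2, v0, 157). refcount(pp0)=3>1 -> COPY to pp2. 3 ppages; refcounts: pp0:2 pp1:3 pp2:1
Op 5: fork(P2) -> P3. 3 ppages; refcounts: pp0:2 pp1:4 pp2:2
Op 6: write(P3, v0, 177). refcount(pp2)=2>1 -> COPY to pp3. 4 ppages; refcounts: pp0:2 pp1:4 pp2:1 pp3:1
Op 7: write(P2, v0, 151). refcount(pp2)=1 -> write in place. 4 ppages; refcounts: pp0:2 pp1:4 pp2:1 pp3:1
Op 8: write(P3, v1, 147). refcount(pp1)=4>1 -> COPY to pp4. 5 ppages; refcounts: pp0:2 pp1:3 pp2:1 pp3:1 pp4:1
P0: v1 -> pp1 = 15
P1: v1 -> pp1 = 15
P2: v1 -> pp1 = 15
P3: v1 -> pp4 = 147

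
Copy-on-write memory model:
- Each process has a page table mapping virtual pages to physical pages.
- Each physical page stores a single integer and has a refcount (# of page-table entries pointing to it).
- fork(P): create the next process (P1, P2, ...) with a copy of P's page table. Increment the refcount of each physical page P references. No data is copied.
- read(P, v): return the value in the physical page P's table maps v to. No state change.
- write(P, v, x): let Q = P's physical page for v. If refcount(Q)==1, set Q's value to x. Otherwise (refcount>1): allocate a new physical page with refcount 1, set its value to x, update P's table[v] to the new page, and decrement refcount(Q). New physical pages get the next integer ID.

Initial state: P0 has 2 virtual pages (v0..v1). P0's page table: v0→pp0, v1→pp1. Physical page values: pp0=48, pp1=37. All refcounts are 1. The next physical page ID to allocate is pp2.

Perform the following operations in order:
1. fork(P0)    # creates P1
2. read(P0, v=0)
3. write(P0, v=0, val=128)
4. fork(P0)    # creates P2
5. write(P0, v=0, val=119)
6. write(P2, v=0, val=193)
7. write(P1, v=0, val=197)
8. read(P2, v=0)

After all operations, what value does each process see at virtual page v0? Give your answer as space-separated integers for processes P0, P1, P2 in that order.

Answer: 119 197 193

Derivation:
Op 1: fork(P0) -> P1. 2 ppages; refcounts: pp0:2 pp1:2
Op 2: read(P0, v0) -> 48. No state change.
Op 3: write(P0, v0, 128). refcount(pp0)=2>1 -> COPY to pp2. 3 ppages; refcounts: pp0:1 pp1:2 pp2:1
Op 4: fork(P0) -> P2. 3 ppages; refcounts: pp0:1 pp1:3 pp2:2
Op 5: write(P0, v0, 119). refcount(pp2)=2>1 -> COPY to pp3. 4 ppages; refcounts: pp0:1 pp1:3 pp2:1 pp3:1
Op 6: write(P2, v0, 193). refcount(pp2)=1 -> write in place. 4 ppages; refcounts: pp0:1 pp1:3 pp2:1 pp3:1
Op 7: write(P1, v0, 197). refcount(pp0)=1 -> write in place. 4 ppages; refcounts: pp0:1 pp1:3 pp2:1 pp3:1
Op 8: read(P2, v0) -> 193. No state change.
P0: v0 -> pp3 = 119
P1: v0 -> pp0 = 197
P2: v0 -> pp2 = 193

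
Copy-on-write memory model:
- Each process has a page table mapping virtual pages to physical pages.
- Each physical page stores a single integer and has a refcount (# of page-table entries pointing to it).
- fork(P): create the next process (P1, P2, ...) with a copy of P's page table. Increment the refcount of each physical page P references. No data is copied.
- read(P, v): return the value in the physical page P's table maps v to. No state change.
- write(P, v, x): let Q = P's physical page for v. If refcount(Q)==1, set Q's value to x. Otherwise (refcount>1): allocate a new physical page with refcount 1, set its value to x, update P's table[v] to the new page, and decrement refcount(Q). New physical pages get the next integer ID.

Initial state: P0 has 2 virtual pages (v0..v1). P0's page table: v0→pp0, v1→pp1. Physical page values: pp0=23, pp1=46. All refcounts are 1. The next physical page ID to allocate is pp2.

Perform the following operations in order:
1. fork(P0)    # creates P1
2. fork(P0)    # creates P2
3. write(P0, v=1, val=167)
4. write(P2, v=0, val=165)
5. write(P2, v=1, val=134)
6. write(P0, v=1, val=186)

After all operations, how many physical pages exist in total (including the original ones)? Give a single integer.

Op 1: fork(P0) -> P1. 2 ppages; refcounts: pp0:2 pp1:2
Op 2: fork(P0) -> P2. 2 ppages; refcounts: pp0:3 pp1:3
Op 3: write(P0, v1, 167). refcount(pp1)=3>1 -> COPY to pp2. 3 ppages; refcounts: pp0:3 pp1:2 pp2:1
Op 4: write(P2, v0, 165). refcount(pp0)=3>1 -> COPY to pp3. 4 ppages; refcounts: pp0:2 pp1:2 pp2:1 pp3:1
Op 5: write(P2, v1, 134). refcount(pp1)=2>1 -> COPY to pp4. 5 ppages; refcounts: pp0:2 pp1:1 pp2:1 pp3:1 pp4:1
Op 6: write(P0, v1, 186). refcount(pp2)=1 -> write in place. 5 ppages; refcounts: pp0:2 pp1:1 pp2:1 pp3:1 pp4:1

Answer: 5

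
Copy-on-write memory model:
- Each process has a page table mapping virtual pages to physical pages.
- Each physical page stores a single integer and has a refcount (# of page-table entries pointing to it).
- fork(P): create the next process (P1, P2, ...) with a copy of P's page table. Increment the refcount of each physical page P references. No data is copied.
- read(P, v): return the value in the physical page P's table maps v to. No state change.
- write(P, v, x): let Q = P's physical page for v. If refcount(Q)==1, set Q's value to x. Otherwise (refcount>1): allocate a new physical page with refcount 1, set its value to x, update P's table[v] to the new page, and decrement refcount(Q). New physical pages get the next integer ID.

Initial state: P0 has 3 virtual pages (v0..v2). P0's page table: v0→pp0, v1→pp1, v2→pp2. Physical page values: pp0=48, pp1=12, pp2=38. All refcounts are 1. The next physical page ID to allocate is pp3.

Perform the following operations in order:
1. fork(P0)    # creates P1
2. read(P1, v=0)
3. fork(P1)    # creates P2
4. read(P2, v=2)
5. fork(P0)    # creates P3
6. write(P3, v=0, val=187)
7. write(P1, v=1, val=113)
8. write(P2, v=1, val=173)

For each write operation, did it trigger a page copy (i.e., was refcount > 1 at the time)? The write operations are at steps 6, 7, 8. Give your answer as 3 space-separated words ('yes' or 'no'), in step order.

Op 1: fork(P0) -> P1. 3 ppages; refcounts: pp0:2 pp1:2 pp2:2
Op 2: read(P1, v0) -> 48. No state change.
Op 3: fork(P1) -> P2. 3 ppages; refcounts: pp0:3 pp1:3 pp2:3
Op 4: read(P2, v2) -> 38. No state change.
Op 5: fork(P0) -> P3. 3 ppages; refcounts: pp0:4 pp1:4 pp2:4
Op 6: write(P3, v0, 187). refcount(pp0)=4>1 -> COPY to pp3. 4 ppages; refcounts: pp0:3 pp1:4 pp2:4 pp3:1
Op 7: write(P1, v1, 113). refcount(pp1)=4>1 -> COPY to pp4. 5 ppages; refcounts: pp0:3 pp1:3 pp2:4 pp3:1 pp4:1
Op 8: write(P2, v1, 173). refcount(pp1)=3>1 -> COPY to pp5. 6 ppages; refcounts: pp0:3 pp1:2 pp2:4 pp3:1 pp4:1 pp5:1

yes yes yes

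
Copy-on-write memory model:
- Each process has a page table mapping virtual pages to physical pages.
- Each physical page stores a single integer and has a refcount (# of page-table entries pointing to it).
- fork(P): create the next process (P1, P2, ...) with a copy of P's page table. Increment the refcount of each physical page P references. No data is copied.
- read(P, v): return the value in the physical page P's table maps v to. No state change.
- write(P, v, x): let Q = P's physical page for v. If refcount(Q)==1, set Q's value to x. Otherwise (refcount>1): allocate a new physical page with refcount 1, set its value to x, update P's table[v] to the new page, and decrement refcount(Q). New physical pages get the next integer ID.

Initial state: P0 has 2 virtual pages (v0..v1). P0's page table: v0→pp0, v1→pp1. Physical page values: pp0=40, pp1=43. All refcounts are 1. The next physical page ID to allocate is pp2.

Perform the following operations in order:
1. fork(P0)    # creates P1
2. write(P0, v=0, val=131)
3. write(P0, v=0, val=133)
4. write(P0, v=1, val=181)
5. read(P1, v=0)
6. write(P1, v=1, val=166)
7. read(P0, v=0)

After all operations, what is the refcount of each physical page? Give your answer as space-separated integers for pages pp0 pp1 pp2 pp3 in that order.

Op 1: fork(P0) -> P1. 2 ppages; refcounts: pp0:2 pp1:2
Op 2: write(P0, v0, 131). refcount(pp0)=2>1 -> COPY to pp2. 3 ppages; refcounts: pp0:1 pp1:2 pp2:1
Op 3: write(P0, v0, 133). refcount(pp2)=1 -> write in place. 3 ppages; refcounts: pp0:1 pp1:2 pp2:1
Op 4: write(P0, v1, 181). refcount(pp1)=2>1 -> COPY to pp3. 4 ppages; refcounts: pp0:1 pp1:1 pp2:1 pp3:1
Op 5: read(P1, v0) -> 40. No state change.
Op 6: write(P1, v1, 166). refcount(pp1)=1 -> write in place. 4 ppages; refcounts: pp0:1 pp1:1 pp2:1 pp3:1
Op 7: read(P0, v0) -> 133. No state change.

Answer: 1 1 1 1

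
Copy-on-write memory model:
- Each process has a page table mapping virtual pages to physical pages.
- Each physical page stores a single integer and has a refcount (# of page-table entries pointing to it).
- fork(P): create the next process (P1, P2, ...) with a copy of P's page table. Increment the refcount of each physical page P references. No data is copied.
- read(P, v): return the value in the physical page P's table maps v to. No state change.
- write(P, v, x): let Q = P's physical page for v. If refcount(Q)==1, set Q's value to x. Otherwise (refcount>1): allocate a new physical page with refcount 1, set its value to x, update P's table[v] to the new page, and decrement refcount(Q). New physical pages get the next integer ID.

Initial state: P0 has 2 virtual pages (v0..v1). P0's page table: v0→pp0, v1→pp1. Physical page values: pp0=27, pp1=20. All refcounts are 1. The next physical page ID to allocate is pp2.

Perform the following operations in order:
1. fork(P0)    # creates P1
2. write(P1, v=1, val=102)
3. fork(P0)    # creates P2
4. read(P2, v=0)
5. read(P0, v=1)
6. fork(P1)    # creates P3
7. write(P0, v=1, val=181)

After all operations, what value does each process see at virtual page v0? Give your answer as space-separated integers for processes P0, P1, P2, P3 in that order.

Answer: 27 27 27 27

Derivation:
Op 1: fork(P0) -> P1. 2 ppages; refcounts: pp0:2 pp1:2
Op 2: write(P1, v1, 102). refcount(pp1)=2>1 -> COPY to pp2. 3 ppages; refcounts: pp0:2 pp1:1 pp2:1
Op 3: fork(P0) -> P2. 3 ppages; refcounts: pp0:3 pp1:2 pp2:1
Op 4: read(P2, v0) -> 27. No state change.
Op 5: read(P0, v1) -> 20. No state change.
Op 6: fork(P1) -> P3. 3 ppages; refcounts: pp0:4 pp1:2 pp2:2
Op 7: write(P0, v1, 181). refcount(pp1)=2>1 -> COPY to pp3. 4 ppages; refcounts: pp0:4 pp1:1 pp2:2 pp3:1
P0: v0 -> pp0 = 27
P1: v0 -> pp0 = 27
P2: v0 -> pp0 = 27
P3: v0 -> pp0 = 27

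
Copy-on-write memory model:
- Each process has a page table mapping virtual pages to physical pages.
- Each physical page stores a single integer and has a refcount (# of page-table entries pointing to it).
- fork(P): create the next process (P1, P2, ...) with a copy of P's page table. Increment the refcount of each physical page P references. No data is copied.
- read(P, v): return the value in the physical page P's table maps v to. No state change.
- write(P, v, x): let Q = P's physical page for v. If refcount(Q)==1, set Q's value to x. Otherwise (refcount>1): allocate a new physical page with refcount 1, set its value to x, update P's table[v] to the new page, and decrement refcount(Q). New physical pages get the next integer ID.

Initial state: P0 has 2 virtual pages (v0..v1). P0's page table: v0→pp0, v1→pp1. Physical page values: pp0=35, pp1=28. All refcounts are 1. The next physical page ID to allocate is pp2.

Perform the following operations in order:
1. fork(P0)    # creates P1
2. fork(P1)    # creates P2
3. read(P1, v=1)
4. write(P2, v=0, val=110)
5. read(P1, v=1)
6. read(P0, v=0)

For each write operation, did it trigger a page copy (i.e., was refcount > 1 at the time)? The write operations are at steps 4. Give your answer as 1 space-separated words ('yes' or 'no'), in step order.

Op 1: fork(P0) -> P1. 2 ppages; refcounts: pp0:2 pp1:2
Op 2: fork(P1) -> P2. 2 ppages; refcounts: pp0:3 pp1:3
Op 3: read(P1, v1) -> 28. No state change.
Op 4: write(P2, v0, 110). refcount(pp0)=3>1 -> COPY to pp2. 3 ppages; refcounts: pp0:2 pp1:3 pp2:1
Op 5: read(P1, v1) -> 28. No state change.
Op 6: read(P0, v0) -> 35. No state change.

yes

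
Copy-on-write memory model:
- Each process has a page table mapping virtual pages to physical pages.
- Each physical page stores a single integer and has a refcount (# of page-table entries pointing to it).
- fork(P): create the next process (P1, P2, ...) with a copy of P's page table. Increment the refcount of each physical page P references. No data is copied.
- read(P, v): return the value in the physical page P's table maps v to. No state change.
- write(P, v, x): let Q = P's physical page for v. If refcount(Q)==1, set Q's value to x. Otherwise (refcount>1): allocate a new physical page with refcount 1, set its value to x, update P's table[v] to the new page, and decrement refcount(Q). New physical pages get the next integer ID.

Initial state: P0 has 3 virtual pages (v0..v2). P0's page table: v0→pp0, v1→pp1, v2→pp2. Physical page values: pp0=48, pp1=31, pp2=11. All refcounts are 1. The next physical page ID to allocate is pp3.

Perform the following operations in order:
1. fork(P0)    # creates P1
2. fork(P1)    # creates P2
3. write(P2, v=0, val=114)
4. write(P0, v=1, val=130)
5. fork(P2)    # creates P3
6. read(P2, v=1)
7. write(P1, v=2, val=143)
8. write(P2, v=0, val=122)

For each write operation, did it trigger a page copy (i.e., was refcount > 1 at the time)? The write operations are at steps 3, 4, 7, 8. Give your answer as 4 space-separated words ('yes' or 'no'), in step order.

Op 1: fork(P0) -> P1. 3 ppages; refcounts: pp0:2 pp1:2 pp2:2
Op 2: fork(P1) -> P2. 3 ppages; refcounts: pp0:3 pp1:3 pp2:3
Op 3: write(P2, v0, 114). refcount(pp0)=3>1 -> COPY to pp3. 4 ppages; refcounts: pp0:2 pp1:3 pp2:3 pp3:1
Op 4: write(P0, v1, 130). refcount(pp1)=3>1 -> COPY to pp4. 5 ppages; refcounts: pp0:2 pp1:2 pp2:3 pp3:1 pp4:1
Op 5: fork(P2) -> P3. 5 ppages; refcounts: pp0:2 pp1:3 pp2:4 pp3:2 pp4:1
Op 6: read(P2, v1) -> 31. No state change.
Op 7: write(P1, v2, 143). refcount(pp2)=4>1 -> COPY to pp5. 6 ppages; refcounts: pp0:2 pp1:3 pp2:3 pp3:2 pp4:1 pp5:1
Op 8: write(P2, v0, 122). refcount(pp3)=2>1 -> COPY to pp6. 7 ppages; refcounts: pp0:2 pp1:3 pp2:3 pp3:1 pp4:1 pp5:1 pp6:1

yes yes yes yes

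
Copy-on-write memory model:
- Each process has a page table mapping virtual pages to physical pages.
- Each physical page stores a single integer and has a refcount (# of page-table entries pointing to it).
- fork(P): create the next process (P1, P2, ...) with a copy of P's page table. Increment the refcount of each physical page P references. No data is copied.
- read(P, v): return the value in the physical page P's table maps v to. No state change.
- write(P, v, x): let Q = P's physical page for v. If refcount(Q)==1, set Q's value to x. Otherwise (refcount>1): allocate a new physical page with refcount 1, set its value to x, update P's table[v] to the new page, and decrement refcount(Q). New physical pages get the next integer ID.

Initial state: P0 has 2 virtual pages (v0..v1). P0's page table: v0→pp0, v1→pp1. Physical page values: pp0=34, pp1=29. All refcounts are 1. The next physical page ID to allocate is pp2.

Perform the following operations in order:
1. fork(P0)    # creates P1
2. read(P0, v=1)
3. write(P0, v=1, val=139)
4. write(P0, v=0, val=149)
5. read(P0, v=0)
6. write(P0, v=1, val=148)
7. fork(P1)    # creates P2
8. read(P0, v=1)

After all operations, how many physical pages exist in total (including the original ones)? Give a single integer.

Op 1: fork(P0) -> P1. 2 ppages; refcounts: pp0:2 pp1:2
Op 2: read(P0, v1) -> 29. No state change.
Op 3: write(P0, v1, 139). refcount(pp1)=2>1 -> COPY to pp2. 3 ppages; refcounts: pp0:2 pp1:1 pp2:1
Op 4: write(P0, v0, 149). refcount(pp0)=2>1 -> COPY to pp3. 4 ppages; refcounts: pp0:1 pp1:1 pp2:1 pp3:1
Op 5: read(P0, v0) -> 149. No state change.
Op 6: write(P0, v1, 148). refcount(pp2)=1 -> write in place. 4 ppages; refcounts: pp0:1 pp1:1 pp2:1 pp3:1
Op 7: fork(P1) -> P2. 4 ppages; refcounts: pp0:2 pp1:2 pp2:1 pp3:1
Op 8: read(P0, v1) -> 148. No state change.

Answer: 4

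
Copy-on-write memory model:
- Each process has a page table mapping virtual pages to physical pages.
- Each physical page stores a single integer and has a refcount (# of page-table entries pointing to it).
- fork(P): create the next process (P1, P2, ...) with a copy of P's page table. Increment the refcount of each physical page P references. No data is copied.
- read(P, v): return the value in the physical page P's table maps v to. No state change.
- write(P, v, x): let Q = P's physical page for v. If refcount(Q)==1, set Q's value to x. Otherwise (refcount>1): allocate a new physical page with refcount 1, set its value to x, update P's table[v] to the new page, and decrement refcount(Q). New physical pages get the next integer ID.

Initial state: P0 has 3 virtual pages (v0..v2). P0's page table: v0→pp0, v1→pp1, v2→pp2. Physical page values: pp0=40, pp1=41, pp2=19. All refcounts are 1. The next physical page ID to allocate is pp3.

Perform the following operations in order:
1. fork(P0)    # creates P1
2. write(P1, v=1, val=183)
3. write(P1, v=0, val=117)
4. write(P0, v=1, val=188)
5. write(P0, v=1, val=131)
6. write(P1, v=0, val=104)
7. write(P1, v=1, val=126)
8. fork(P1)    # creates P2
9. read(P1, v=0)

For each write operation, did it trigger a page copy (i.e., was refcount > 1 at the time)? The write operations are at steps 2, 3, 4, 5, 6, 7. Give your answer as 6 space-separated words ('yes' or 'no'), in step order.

Op 1: fork(P0) -> P1. 3 ppages; refcounts: pp0:2 pp1:2 pp2:2
Op 2: write(P1, v1, 183). refcount(pp1)=2>1 -> COPY to pp3. 4 ppages; refcounts: pp0:2 pp1:1 pp2:2 pp3:1
Op 3: write(P1, v0, 117). refcount(pp0)=2>1 -> COPY to pp4. 5 ppages; refcounts: pp0:1 pp1:1 pp2:2 pp3:1 pp4:1
Op 4: write(P0, v1, 188). refcount(pp1)=1 -> write in place. 5 ppages; refcounts: pp0:1 pp1:1 pp2:2 pp3:1 pp4:1
Op 5: write(P0, v1, 131). refcount(pp1)=1 -> write in place. 5 ppages; refcounts: pp0:1 pp1:1 pp2:2 pp3:1 pp4:1
Op 6: write(P1, v0, 104). refcount(pp4)=1 -> write in place. 5 ppages; refcounts: pp0:1 pp1:1 pp2:2 pp3:1 pp4:1
Op 7: write(P1, v1, 126). refcount(pp3)=1 -> write in place. 5 ppages; refcounts: pp0:1 pp1:1 pp2:2 pp3:1 pp4:1
Op 8: fork(P1) -> P2. 5 ppages; refcounts: pp0:1 pp1:1 pp2:3 pp3:2 pp4:2
Op 9: read(P1, v0) -> 104. No state change.

yes yes no no no no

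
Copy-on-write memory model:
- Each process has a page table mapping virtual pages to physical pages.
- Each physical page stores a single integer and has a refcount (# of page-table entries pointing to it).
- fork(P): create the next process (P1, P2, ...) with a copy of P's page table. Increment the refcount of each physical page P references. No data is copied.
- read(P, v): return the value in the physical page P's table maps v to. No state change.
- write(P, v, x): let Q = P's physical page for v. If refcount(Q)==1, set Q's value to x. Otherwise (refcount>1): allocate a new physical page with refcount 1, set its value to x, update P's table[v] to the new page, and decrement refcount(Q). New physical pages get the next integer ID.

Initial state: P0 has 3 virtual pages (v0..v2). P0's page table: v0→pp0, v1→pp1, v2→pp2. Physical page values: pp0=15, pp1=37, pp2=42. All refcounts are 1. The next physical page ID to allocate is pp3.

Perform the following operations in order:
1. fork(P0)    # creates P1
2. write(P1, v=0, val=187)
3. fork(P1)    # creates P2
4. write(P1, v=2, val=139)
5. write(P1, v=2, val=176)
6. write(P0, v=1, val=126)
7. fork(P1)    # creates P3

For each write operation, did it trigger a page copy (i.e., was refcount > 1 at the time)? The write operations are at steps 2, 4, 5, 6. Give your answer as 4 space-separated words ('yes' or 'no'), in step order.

Op 1: fork(P0) -> P1. 3 ppages; refcounts: pp0:2 pp1:2 pp2:2
Op 2: write(P1, v0, 187). refcount(pp0)=2>1 -> COPY to pp3. 4 ppages; refcounts: pp0:1 pp1:2 pp2:2 pp3:1
Op 3: fork(P1) -> P2. 4 ppages; refcounts: pp0:1 pp1:3 pp2:3 pp3:2
Op 4: write(P1, v2, 139). refcount(pp2)=3>1 -> COPY to pp4. 5 ppages; refcounts: pp0:1 pp1:3 pp2:2 pp3:2 pp4:1
Op 5: write(P1, v2, 176). refcount(pp4)=1 -> write in place. 5 ppages; refcounts: pp0:1 pp1:3 pp2:2 pp3:2 pp4:1
Op 6: write(P0, v1, 126). refcount(pp1)=3>1 -> COPY to pp5. 6 ppages; refcounts: pp0:1 pp1:2 pp2:2 pp3:2 pp4:1 pp5:1
Op 7: fork(P1) -> P3. 6 ppages; refcounts: pp0:1 pp1:3 pp2:2 pp3:3 pp4:2 pp5:1

yes yes no yes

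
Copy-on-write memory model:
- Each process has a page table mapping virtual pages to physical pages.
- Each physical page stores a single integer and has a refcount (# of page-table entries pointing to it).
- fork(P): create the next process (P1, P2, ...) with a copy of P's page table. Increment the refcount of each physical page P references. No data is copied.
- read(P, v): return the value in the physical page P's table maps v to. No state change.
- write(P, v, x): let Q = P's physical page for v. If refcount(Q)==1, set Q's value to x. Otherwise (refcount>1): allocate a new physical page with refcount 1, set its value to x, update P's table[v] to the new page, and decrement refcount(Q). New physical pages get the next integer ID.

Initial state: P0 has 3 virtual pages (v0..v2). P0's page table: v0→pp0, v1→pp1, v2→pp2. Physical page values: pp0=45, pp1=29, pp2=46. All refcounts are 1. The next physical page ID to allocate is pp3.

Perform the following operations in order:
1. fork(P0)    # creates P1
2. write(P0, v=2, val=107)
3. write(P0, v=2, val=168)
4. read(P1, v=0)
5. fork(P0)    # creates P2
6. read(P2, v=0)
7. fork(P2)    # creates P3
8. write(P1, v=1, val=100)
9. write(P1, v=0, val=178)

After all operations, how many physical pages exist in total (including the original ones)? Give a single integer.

Answer: 6

Derivation:
Op 1: fork(P0) -> P1. 3 ppages; refcounts: pp0:2 pp1:2 pp2:2
Op 2: write(P0, v2, 107). refcount(pp2)=2>1 -> COPY to pp3. 4 ppages; refcounts: pp0:2 pp1:2 pp2:1 pp3:1
Op 3: write(P0, v2, 168). refcount(pp3)=1 -> write in place. 4 ppages; refcounts: pp0:2 pp1:2 pp2:1 pp3:1
Op 4: read(P1, v0) -> 45. No state change.
Op 5: fork(P0) -> P2. 4 ppages; refcounts: pp0:3 pp1:3 pp2:1 pp3:2
Op 6: read(P2, v0) -> 45. No state change.
Op 7: fork(P2) -> P3. 4 ppages; refcounts: pp0:4 pp1:4 pp2:1 pp3:3
Op 8: write(P1, v1, 100). refcount(pp1)=4>1 -> COPY to pp4. 5 ppages; refcounts: pp0:4 pp1:3 pp2:1 pp3:3 pp4:1
Op 9: write(P1, v0, 178). refcount(pp0)=4>1 -> COPY to pp5. 6 ppages; refcounts: pp0:3 pp1:3 pp2:1 pp3:3 pp4:1 pp5:1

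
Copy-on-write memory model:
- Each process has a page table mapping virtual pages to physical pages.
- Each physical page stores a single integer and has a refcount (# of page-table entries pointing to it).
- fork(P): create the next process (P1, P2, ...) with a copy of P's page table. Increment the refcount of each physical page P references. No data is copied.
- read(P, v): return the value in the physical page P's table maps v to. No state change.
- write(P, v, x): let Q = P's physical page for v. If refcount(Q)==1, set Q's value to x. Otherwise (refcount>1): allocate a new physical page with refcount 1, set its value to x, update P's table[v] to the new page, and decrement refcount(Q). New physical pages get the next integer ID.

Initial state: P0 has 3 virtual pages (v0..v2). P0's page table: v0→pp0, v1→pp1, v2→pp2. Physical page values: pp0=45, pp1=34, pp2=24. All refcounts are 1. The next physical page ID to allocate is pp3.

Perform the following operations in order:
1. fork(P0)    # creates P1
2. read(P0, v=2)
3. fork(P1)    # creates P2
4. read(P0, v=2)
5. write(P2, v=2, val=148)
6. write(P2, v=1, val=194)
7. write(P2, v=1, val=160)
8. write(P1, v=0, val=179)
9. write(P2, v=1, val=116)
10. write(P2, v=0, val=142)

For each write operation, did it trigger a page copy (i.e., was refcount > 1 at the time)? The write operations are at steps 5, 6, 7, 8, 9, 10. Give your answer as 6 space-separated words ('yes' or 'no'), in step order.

Op 1: fork(P0) -> P1. 3 ppages; refcounts: pp0:2 pp1:2 pp2:2
Op 2: read(P0, v2) -> 24. No state change.
Op 3: fork(P1) -> P2. 3 ppages; refcounts: pp0:3 pp1:3 pp2:3
Op 4: read(P0, v2) -> 24. No state change.
Op 5: write(P2, v2, 148). refcount(pp2)=3>1 -> COPY to pp3. 4 ppages; refcounts: pp0:3 pp1:3 pp2:2 pp3:1
Op 6: write(P2, v1, 194). refcount(pp1)=3>1 -> COPY to pp4. 5 ppages; refcounts: pp0:3 pp1:2 pp2:2 pp3:1 pp4:1
Op 7: write(P2, v1, 160). refcount(pp4)=1 -> write in place. 5 ppages; refcounts: pp0:3 pp1:2 pp2:2 pp3:1 pp4:1
Op 8: write(P1, v0, 179). refcount(pp0)=3>1 -> COPY to pp5. 6 ppages; refcounts: pp0:2 pp1:2 pp2:2 pp3:1 pp4:1 pp5:1
Op 9: write(P2, v1, 116). refcount(pp4)=1 -> write in place. 6 ppages; refcounts: pp0:2 pp1:2 pp2:2 pp3:1 pp4:1 pp5:1
Op 10: write(P2, v0, 142). refcount(pp0)=2>1 -> COPY to pp6. 7 ppages; refcounts: pp0:1 pp1:2 pp2:2 pp3:1 pp4:1 pp5:1 pp6:1

yes yes no yes no yes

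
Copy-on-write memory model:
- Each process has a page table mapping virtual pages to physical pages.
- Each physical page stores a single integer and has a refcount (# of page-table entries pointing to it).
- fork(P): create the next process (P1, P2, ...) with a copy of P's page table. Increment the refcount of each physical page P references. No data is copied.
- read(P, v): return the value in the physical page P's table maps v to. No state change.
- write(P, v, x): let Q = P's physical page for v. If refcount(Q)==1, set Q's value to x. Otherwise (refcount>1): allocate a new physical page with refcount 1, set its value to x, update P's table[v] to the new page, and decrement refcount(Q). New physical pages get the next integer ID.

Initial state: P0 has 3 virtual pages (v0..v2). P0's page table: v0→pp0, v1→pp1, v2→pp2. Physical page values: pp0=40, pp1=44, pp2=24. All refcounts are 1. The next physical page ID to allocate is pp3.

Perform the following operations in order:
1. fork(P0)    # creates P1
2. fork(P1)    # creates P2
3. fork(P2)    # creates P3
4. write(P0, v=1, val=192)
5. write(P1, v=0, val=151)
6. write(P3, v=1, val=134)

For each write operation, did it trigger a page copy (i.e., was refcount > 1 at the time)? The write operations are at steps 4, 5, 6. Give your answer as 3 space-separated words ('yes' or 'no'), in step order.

Op 1: fork(P0) -> P1. 3 ppages; refcounts: pp0:2 pp1:2 pp2:2
Op 2: fork(P1) -> P2. 3 ppages; refcounts: pp0:3 pp1:3 pp2:3
Op 3: fork(P2) -> P3. 3 ppages; refcounts: pp0:4 pp1:4 pp2:4
Op 4: write(P0, v1, 192). refcount(pp1)=4>1 -> COPY to pp3. 4 ppages; refcounts: pp0:4 pp1:3 pp2:4 pp3:1
Op 5: write(P1, v0, 151). refcount(pp0)=4>1 -> COPY to pp4. 5 ppages; refcounts: pp0:3 pp1:3 pp2:4 pp3:1 pp4:1
Op 6: write(P3, v1, 134). refcount(pp1)=3>1 -> COPY to pp5. 6 ppages; refcounts: pp0:3 pp1:2 pp2:4 pp3:1 pp4:1 pp5:1

yes yes yes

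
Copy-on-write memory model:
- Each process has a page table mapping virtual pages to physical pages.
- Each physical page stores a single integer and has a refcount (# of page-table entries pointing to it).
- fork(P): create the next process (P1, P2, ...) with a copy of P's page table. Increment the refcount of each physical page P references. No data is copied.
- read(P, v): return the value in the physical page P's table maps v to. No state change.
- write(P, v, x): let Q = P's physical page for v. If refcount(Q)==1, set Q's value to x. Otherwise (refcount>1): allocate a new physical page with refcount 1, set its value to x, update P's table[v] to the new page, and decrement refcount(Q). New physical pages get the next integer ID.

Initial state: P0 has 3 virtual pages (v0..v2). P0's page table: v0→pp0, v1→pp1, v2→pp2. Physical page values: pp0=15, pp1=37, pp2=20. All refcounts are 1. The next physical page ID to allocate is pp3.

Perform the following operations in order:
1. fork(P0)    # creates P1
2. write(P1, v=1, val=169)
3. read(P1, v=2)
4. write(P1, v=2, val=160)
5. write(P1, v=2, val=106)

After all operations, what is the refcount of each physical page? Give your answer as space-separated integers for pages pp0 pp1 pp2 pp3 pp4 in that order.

Op 1: fork(P0) -> P1. 3 ppages; refcounts: pp0:2 pp1:2 pp2:2
Op 2: write(P1, v1, 169). refcount(pp1)=2>1 -> COPY to pp3. 4 ppages; refcounts: pp0:2 pp1:1 pp2:2 pp3:1
Op 3: read(P1, v2) -> 20. No state change.
Op 4: write(P1, v2, 160). refcount(pp2)=2>1 -> COPY to pp4. 5 ppages; refcounts: pp0:2 pp1:1 pp2:1 pp3:1 pp4:1
Op 5: write(P1, v2, 106). refcount(pp4)=1 -> write in place. 5 ppages; refcounts: pp0:2 pp1:1 pp2:1 pp3:1 pp4:1

Answer: 2 1 1 1 1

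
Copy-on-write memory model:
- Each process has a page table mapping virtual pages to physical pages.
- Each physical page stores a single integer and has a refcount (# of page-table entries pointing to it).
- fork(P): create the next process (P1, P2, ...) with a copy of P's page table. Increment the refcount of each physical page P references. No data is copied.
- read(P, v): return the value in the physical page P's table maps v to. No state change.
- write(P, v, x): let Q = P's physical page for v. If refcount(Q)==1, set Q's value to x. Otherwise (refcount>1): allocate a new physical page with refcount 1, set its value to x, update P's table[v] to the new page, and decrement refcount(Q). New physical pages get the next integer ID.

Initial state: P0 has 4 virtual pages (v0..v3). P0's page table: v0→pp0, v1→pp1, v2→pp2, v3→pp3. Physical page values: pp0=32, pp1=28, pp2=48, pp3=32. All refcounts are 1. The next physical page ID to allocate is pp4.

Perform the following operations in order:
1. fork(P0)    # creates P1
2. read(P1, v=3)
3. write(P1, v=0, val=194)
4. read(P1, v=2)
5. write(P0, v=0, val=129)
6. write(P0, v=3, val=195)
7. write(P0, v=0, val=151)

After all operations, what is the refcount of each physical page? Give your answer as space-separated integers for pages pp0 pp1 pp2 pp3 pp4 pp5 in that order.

Op 1: fork(P0) -> P1. 4 ppages; refcounts: pp0:2 pp1:2 pp2:2 pp3:2
Op 2: read(P1, v3) -> 32. No state change.
Op 3: write(P1, v0, 194). refcount(pp0)=2>1 -> COPY to pp4. 5 ppages; refcounts: pp0:1 pp1:2 pp2:2 pp3:2 pp4:1
Op 4: read(P1, v2) -> 48. No state change.
Op 5: write(P0, v0, 129). refcount(pp0)=1 -> write in place. 5 ppages; refcounts: pp0:1 pp1:2 pp2:2 pp3:2 pp4:1
Op 6: write(P0, v3, 195). refcount(pp3)=2>1 -> COPY to pp5. 6 ppages; refcounts: pp0:1 pp1:2 pp2:2 pp3:1 pp4:1 pp5:1
Op 7: write(P0, v0, 151). refcount(pp0)=1 -> write in place. 6 ppages; refcounts: pp0:1 pp1:2 pp2:2 pp3:1 pp4:1 pp5:1

Answer: 1 2 2 1 1 1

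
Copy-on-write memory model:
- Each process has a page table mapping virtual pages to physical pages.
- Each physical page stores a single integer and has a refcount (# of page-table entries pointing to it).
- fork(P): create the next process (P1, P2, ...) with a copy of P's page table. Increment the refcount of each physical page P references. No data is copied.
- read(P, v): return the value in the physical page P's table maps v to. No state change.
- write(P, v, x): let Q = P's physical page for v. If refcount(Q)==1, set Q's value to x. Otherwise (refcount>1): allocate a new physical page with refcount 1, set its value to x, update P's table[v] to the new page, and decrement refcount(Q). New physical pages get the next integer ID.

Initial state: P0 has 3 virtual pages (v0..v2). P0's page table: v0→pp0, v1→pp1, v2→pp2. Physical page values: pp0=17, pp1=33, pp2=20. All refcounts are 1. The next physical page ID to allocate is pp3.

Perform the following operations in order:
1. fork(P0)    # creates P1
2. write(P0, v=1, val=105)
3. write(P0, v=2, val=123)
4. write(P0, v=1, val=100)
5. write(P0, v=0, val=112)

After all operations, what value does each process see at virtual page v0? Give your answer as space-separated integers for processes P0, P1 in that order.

Answer: 112 17

Derivation:
Op 1: fork(P0) -> P1. 3 ppages; refcounts: pp0:2 pp1:2 pp2:2
Op 2: write(P0, v1, 105). refcount(pp1)=2>1 -> COPY to pp3. 4 ppages; refcounts: pp0:2 pp1:1 pp2:2 pp3:1
Op 3: write(P0, v2, 123). refcount(pp2)=2>1 -> COPY to pp4. 5 ppages; refcounts: pp0:2 pp1:1 pp2:1 pp3:1 pp4:1
Op 4: write(P0, v1, 100). refcount(pp3)=1 -> write in place. 5 ppages; refcounts: pp0:2 pp1:1 pp2:1 pp3:1 pp4:1
Op 5: write(P0, v0, 112). refcount(pp0)=2>1 -> COPY to pp5. 6 ppages; refcounts: pp0:1 pp1:1 pp2:1 pp3:1 pp4:1 pp5:1
P0: v0 -> pp5 = 112
P1: v0 -> pp0 = 17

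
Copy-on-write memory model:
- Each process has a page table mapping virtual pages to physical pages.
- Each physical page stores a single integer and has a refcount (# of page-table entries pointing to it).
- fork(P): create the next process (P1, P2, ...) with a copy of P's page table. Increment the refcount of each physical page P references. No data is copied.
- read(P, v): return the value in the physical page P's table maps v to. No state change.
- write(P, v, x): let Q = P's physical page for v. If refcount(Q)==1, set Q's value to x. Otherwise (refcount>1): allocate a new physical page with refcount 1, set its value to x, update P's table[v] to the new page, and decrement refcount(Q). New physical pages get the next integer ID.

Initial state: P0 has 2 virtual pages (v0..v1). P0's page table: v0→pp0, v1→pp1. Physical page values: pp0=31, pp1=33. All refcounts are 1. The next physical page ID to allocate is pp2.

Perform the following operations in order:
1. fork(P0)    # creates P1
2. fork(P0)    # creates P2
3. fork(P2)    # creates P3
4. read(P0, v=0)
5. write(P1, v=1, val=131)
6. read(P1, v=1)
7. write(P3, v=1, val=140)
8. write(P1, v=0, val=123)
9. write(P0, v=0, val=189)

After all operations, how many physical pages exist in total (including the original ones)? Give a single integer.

Answer: 6

Derivation:
Op 1: fork(P0) -> P1. 2 ppages; refcounts: pp0:2 pp1:2
Op 2: fork(P0) -> P2. 2 ppages; refcounts: pp0:3 pp1:3
Op 3: fork(P2) -> P3. 2 ppages; refcounts: pp0:4 pp1:4
Op 4: read(P0, v0) -> 31. No state change.
Op 5: write(P1, v1, 131). refcount(pp1)=4>1 -> COPY to pp2. 3 ppages; refcounts: pp0:4 pp1:3 pp2:1
Op 6: read(P1, v1) -> 131. No state change.
Op 7: write(P3, v1, 140). refcount(pp1)=3>1 -> COPY to pp3. 4 ppages; refcounts: pp0:4 pp1:2 pp2:1 pp3:1
Op 8: write(P1, v0, 123). refcount(pp0)=4>1 -> COPY to pp4. 5 ppages; refcounts: pp0:3 pp1:2 pp2:1 pp3:1 pp4:1
Op 9: write(P0, v0, 189). refcount(pp0)=3>1 -> COPY to pp5. 6 ppages; refcounts: pp0:2 pp1:2 pp2:1 pp3:1 pp4:1 pp5:1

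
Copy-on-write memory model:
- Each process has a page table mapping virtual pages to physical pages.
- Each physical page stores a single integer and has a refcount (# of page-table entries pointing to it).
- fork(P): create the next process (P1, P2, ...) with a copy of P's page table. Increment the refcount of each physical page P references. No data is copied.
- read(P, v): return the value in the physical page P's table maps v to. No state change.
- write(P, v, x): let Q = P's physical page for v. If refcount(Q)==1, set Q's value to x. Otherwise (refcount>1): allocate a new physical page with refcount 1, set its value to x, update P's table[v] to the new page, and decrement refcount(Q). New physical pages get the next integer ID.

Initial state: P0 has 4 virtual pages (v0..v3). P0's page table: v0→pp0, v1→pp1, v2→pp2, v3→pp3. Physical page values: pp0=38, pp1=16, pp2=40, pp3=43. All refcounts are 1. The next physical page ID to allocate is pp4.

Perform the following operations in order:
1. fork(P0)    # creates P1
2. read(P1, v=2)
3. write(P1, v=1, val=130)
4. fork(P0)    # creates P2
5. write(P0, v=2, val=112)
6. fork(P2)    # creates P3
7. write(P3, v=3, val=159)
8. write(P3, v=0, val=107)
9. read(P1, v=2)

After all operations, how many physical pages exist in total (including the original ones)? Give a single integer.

Op 1: fork(P0) -> P1. 4 ppages; refcounts: pp0:2 pp1:2 pp2:2 pp3:2
Op 2: read(P1, v2) -> 40. No state change.
Op 3: write(P1, v1, 130). refcount(pp1)=2>1 -> COPY to pp4. 5 ppages; refcounts: pp0:2 pp1:1 pp2:2 pp3:2 pp4:1
Op 4: fork(P0) -> P2. 5 ppages; refcounts: pp0:3 pp1:2 pp2:3 pp3:3 pp4:1
Op 5: write(P0, v2, 112). refcount(pp2)=3>1 -> COPY to pp5. 6 ppages; refcounts: pp0:3 pp1:2 pp2:2 pp3:3 pp4:1 pp5:1
Op 6: fork(P2) -> P3. 6 ppages; refcounts: pp0:4 pp1:3 pp2:3 pp3:4 pp4:1 pp5:1
Op 7: write(P3, v3, 159). refcount(pp3)=4>1 -> COPY to pp6. 7 ppages; refcounts: pp0:4 pp1:3 pp2:3 pp3:3 pp4:1 pp5:1 pp6:1
Op 8: write(P3, v0, 107). refcount(pp0)=4>1 -> COPY to pp7. 8 ppages; refcounts: pp0:3 pp1:3 pp2:3 pp3:3 pp4:1 pp5:1 pp6:1 pp7:1
Op 9: read(P1, v2) -> 40. No state change.

Answer: 8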